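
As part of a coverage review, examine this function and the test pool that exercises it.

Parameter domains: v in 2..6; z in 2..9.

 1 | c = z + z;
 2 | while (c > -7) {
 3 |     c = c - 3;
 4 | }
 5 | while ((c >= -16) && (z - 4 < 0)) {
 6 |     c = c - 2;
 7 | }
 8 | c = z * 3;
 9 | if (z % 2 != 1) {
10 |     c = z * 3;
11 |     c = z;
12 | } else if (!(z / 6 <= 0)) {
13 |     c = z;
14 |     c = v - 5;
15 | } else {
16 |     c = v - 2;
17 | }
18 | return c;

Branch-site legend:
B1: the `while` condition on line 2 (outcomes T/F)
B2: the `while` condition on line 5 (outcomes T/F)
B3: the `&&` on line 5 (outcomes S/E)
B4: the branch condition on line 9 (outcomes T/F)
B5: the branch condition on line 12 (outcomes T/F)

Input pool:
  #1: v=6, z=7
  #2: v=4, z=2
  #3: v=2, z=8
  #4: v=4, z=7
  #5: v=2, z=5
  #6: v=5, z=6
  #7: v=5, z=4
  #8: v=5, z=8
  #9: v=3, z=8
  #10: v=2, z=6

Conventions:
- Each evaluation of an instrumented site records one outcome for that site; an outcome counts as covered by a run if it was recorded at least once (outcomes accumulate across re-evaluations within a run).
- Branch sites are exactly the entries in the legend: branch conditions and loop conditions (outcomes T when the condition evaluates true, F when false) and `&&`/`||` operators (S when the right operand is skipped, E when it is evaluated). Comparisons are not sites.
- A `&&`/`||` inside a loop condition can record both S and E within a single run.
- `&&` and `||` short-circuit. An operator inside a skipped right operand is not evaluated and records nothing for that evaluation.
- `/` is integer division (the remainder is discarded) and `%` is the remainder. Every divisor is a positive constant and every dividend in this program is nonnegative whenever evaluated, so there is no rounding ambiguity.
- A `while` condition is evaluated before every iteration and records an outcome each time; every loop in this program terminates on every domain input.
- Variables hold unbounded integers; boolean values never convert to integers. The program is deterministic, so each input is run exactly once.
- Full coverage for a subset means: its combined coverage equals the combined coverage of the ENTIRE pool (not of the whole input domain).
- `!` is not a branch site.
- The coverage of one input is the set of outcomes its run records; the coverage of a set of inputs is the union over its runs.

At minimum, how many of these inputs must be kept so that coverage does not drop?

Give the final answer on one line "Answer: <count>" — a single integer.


test 1 (v=6, z=7) hits B1=T, B1=F, B2=F, B3=E, B4=F, B5=T
test 2 (v=4, z=2) hits B1=T, B1=F, B2=T, B2=F, B3=S, B3=E, B4=T
test 3 (v=2, z=8) hits B1=T, B1=F, B2=F, B3=E, B4=T
test 4 (v=4, z=7) hits B1=T, B1=F, B2=F, B3=E, B4=F, B5=T
test 5 (v=2, z=5) hits B1=T, B1=F, B2=F, B3=E, B4=F, B5=F
test 6 (v=5, z=6) hits B1=T, B1=F, B2=F, B3=E, B4=T
test 7 (v=5, z=4) hits B1=T, B1=F, B2=F, B3=E, B4=T
test 8 (v=5, z=8) hits B1=T, B1=F, B2=F, B3=E, B4=T
test 9 (v=3, z=8) hits B1=T, B1=F, B2=F, B3=E, B4=T
test 10 (v=2, z=6) hits B1=T, B1=F, B2=F, B3=E, B4=T
together the pool reaches 10 outcomes: B1=T, B1=F, B2=T, B2=F, B3=S, B3=E, B4=T, B4=F, B5=T, B5=F
no size-1 subset reaches all 10 outcomes (best union: 7/10)
no size-2 subset reaches all 10 outcomes (best union: 9/10)
the canonical winner is {1, 2, 5}: size 3, full 10-outcome coverage, earliest index list among size-3 covers
Answer: 3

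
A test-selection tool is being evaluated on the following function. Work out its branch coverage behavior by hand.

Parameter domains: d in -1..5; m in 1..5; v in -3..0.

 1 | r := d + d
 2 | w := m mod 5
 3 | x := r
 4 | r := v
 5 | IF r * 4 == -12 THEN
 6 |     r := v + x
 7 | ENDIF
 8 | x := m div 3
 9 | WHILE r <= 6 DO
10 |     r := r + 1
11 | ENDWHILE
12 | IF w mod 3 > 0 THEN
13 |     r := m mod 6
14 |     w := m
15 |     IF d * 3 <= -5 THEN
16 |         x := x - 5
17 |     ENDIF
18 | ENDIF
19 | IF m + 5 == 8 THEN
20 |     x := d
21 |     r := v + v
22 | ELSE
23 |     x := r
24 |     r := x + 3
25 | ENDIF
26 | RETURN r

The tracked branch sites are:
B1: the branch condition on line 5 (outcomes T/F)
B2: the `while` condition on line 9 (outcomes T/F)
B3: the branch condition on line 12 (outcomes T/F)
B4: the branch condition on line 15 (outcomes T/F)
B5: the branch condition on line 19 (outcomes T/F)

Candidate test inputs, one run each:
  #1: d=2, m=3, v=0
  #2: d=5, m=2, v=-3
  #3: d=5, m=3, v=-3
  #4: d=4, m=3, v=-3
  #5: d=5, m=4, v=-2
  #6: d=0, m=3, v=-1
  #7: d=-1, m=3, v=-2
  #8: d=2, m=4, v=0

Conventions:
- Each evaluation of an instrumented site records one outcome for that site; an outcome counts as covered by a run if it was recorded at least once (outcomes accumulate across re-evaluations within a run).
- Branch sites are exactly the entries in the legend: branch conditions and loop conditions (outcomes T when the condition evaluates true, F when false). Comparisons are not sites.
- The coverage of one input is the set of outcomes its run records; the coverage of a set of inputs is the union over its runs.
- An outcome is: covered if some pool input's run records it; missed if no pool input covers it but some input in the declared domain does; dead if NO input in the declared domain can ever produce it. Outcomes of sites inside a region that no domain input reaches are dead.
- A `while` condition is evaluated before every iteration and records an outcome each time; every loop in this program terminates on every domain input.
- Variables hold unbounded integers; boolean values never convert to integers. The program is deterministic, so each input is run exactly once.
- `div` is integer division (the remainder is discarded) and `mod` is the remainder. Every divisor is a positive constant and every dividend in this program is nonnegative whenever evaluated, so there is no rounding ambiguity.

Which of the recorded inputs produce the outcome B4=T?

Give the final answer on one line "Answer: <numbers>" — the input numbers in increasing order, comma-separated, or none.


input #1 (d=2, m=3, v=0): misses B4=T
input #2 (d=5, m=2, v=-3): misses B4=T
input #3 (d=5, m=3, v=-3): misses B4=T
input #4 (d=4, m=3, v=-3): misses B4=T
input #5 (d=5, m=4, v=-2): misses B4=T
input #6 (d=0, m=3, v=-1): misses B4=T
input #7 (d=-1, m=3, v=-2): misses B4=T
input #8 (d=2, m=4, v=0): misses B4=T
Answer: none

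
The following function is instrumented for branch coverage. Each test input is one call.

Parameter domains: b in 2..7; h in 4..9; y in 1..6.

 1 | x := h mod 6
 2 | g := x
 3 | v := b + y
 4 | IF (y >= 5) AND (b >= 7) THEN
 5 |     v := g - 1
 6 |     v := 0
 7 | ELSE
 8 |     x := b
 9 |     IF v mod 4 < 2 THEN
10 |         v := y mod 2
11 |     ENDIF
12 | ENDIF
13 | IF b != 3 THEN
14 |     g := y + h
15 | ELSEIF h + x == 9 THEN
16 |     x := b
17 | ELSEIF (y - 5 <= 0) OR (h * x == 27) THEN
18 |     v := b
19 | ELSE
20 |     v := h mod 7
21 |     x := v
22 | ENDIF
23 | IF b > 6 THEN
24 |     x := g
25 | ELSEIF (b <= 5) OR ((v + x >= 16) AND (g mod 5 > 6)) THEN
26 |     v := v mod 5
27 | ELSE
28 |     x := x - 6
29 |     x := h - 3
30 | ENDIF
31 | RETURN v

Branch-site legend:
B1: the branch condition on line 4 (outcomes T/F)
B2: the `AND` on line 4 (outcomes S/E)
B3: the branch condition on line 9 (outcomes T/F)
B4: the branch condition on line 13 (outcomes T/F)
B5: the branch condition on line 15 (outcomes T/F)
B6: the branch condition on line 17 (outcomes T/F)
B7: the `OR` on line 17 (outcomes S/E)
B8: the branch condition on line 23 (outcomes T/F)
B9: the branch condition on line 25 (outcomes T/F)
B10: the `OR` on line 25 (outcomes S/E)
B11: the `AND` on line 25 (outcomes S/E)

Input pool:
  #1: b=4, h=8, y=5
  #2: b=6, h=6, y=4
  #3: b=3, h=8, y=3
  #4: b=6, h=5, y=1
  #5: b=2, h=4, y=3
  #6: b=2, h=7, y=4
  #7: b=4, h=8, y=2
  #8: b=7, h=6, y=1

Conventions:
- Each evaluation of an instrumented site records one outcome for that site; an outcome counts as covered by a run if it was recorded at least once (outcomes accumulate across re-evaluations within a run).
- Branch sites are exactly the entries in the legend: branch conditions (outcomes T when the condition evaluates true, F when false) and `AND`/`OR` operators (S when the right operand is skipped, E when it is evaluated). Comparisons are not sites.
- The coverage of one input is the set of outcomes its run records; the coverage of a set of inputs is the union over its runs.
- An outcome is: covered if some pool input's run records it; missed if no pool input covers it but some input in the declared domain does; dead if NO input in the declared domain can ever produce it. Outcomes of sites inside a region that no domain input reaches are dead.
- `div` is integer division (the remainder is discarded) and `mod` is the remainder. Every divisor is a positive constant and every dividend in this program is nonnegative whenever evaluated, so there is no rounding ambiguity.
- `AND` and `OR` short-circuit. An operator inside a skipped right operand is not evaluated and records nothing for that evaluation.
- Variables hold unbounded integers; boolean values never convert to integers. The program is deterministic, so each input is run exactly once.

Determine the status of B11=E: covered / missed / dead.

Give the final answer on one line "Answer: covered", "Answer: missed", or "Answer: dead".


B11=E is recorded by pool input(s) 2 -> covered
Answer: covered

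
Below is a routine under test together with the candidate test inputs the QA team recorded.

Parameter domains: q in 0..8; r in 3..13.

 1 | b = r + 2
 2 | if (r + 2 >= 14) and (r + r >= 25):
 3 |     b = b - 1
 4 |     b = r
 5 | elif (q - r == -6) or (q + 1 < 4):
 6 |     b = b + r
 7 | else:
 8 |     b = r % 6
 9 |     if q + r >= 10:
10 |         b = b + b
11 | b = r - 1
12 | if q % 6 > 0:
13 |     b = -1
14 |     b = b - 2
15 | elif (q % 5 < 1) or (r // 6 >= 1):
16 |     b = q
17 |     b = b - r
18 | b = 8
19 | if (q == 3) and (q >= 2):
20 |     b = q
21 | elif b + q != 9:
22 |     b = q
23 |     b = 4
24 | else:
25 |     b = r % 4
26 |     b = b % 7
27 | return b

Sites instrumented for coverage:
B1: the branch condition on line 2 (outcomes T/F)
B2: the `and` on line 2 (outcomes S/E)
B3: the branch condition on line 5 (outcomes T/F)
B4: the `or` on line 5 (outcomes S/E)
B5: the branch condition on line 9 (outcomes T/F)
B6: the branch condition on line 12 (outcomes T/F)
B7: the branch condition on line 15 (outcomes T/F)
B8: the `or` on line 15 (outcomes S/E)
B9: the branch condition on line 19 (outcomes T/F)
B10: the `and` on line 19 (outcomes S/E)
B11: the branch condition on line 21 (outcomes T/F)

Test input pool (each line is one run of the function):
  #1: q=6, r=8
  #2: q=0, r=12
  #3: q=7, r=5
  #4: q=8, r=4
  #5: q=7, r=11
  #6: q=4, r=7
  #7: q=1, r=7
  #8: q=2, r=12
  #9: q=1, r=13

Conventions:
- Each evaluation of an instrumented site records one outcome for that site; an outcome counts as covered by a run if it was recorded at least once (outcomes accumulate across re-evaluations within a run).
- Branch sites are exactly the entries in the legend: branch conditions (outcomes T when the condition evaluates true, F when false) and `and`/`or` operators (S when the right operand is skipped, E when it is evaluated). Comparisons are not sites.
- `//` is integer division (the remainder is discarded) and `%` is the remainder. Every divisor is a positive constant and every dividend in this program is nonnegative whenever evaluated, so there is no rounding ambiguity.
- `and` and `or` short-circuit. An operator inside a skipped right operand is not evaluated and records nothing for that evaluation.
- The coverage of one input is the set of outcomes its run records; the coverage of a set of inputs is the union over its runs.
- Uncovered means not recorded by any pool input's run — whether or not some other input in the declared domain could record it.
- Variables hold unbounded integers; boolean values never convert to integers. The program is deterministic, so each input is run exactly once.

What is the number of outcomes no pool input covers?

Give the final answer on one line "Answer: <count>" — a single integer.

input #1 (q=6, r=8): covers B1=F, B2=S, B3=F, B4=E, B5=T, B6=F, B7=T, B8=E, B9=F, B10=S, B11=T
input #2 (q=0, r=12): covers B1=F, B2=E, B3=T, B4=E, B6=F, B7=T, B8=S, B9=F, B10=S, B11=T
input #3 (q=7, r=5): covers B1=F, B2=S, B3=F, B4=E, B5=T, B6=T, B9=F, B10=S, B11=T
input #4 (q=8, r=4): covers B1=F, B2=S, B3=F, B4=E, B5=T, B6=T, B9=F, B10=S, B11=T
input #5 (q=7, r=11): covers B1=F, B2=S, B3=F, B4=E, B5=T, B6=T, B9=F, B10=S, B11=T
input #6 (q=4, r=7): covers B1=F, B2=S, B3=F, B4=E, B5=T, B6=T, B9=F, B10=S, B11=T
input #7 (q=1, r=7): covers B1=F, B2=S, B3=T, B4=S, B6=T, B9=F, B10=S, B11=F
input #8 (q=2, r=12): covers B1=F, B2=E, B3=T, B4=E, B6=T, B9=F, B10=S, B11=T
input #9 (q=1, r=13): covers B1=T, B2=E, B6=T, B9=F, B10=S, B11=F
union over the pool: B1=T, B1=F, B2=S, B2=E, B3=T, B3=F, B4=S, B4=E, B5=T, B6=T, B6=F, B7=T, B8=S, B8=E, B9=F, B10=S, B11=T, B11=F
uncovered (4 of 22): B5=F, B7=F, B9=T, B10=E

Answer: 4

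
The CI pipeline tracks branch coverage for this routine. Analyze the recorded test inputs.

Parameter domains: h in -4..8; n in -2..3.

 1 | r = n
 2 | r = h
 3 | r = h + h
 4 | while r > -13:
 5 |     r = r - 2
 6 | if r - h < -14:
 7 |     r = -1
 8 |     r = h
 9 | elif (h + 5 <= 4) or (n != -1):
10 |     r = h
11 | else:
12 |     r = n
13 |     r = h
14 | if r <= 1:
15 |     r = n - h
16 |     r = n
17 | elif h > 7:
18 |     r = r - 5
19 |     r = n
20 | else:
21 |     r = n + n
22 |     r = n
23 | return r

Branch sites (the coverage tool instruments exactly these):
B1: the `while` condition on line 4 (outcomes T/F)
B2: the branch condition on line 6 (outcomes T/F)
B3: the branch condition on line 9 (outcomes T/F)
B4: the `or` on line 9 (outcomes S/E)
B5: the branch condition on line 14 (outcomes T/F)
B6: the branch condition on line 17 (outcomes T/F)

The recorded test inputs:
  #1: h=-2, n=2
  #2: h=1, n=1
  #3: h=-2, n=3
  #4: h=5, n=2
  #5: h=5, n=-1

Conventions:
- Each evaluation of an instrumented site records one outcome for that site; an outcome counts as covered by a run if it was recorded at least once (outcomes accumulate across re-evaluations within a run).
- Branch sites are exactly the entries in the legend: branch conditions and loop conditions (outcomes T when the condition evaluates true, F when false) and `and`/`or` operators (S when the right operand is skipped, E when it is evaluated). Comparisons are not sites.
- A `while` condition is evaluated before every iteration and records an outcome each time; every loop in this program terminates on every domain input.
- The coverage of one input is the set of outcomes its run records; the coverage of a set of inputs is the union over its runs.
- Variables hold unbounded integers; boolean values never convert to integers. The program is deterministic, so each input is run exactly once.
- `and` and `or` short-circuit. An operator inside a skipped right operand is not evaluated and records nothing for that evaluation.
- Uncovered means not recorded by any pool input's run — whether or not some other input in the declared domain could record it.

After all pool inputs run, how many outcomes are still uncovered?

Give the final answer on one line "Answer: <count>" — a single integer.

input #1 (h=-2, n=2): events B1->T, B1->T, B1->T, B1->T, B1->T, B1->F, B2->F, B4->S, B3->T, B5->T; covers B1=T, B1=F, B2=F, B3=T, B4=S, B5=T
input #2 (h=1, n=1): events B1->T, B1->T, B1->T, B1->T, B1->T, B1->T, B1->T, B1->T, B1->F, B2->T, B5->T; covers B1=T, B1=F, B2=T, B5=T
input #3 (h=-2, n=3): events B1->T, B1->T, B1->T, B1->T, B1->T, B1->F, B2->F, B4->S, B3->T, B5->T; covers B1=T, B1=F, B2=F, B3=T, B4=S, B5=T
input #4 (h=5, n=2): events B1->T, B1->T, B1->T, B1->T, B1->T, B1->T, B1->T, B1->T, B1->T, B1->T, B1->T, B1->T, B1->F, B2->T, ...; covers B1=T, B1=F, B2=T, B5=F, B6=F
input #5 (h=5, n=-1): events B1->T, B1->T, B1->T, B1->T, B1->T, B1->T, B1->T, B1->T, B1->T, B1->T, B1->T, B1->T, B1->F, B2->T, ...; covers B1=T, B1=F, B2=T, B5=F, B6=F
union over the pool: B1=T, B1=F, B2=T, B2=F, B3=T, B4=S, B5=T, B5=F, B6=F
uncovered (3 of 12): B3=F, B4=E, B6=T

Answer: 3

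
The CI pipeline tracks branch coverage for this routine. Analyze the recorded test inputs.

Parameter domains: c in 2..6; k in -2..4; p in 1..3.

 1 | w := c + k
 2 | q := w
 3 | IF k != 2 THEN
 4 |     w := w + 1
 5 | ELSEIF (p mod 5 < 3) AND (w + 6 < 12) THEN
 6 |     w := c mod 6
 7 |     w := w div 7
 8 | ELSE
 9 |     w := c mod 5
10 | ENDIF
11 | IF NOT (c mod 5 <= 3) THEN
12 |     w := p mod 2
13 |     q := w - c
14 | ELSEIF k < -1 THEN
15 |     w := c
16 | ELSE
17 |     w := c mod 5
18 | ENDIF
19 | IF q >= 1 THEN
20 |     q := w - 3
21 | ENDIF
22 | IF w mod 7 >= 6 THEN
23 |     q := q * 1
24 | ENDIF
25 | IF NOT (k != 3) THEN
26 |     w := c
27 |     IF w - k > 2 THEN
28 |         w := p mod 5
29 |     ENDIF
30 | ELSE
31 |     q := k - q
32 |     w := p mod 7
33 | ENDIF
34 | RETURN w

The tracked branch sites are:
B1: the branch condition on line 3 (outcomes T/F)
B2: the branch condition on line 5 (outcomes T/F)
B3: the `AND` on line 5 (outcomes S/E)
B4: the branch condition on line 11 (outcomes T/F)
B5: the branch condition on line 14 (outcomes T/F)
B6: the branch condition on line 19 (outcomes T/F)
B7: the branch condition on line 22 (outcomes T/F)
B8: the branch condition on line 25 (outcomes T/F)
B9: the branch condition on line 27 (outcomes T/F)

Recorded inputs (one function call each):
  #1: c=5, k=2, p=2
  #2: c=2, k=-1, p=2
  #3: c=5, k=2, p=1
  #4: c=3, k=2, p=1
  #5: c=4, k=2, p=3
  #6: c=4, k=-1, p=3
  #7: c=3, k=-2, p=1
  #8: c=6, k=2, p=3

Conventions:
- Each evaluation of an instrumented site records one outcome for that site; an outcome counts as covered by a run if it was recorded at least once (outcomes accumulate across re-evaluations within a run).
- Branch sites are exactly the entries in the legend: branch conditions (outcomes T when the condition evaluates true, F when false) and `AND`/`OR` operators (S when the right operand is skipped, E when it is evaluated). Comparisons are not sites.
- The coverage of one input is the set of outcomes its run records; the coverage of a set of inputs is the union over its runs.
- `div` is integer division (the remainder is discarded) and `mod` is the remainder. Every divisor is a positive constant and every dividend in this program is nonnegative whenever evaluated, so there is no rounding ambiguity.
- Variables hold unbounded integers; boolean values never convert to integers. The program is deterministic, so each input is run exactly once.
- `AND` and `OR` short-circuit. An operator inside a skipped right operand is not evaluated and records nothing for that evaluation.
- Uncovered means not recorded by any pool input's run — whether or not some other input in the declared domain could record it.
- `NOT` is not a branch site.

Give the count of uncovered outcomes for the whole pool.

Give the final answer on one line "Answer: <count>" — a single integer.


run #1 (c=5, k=2, p=2) runs B1->F, B3->E, B2->F, B4->F, B5->F, B6->T, B7->F, B8->F; records B1=F, B2=F, B3=E, B4=F, B5=F, B6=T, B7=F, B8=F
run #2 (c=2, k=-1, p=2) runs B1->T, B4->F, B5->F, B6->T, B7->F, B8->F; records B1=T, B4=F, B5=F, B6=T, B7=F, B8=F
run #3 (c=5, k=2, p=1) runs B1->F, B3->E, B2->F, B4->F, B5->F, B6->T, B7->F, B8->F; records B1=F, B2=F, B3=E, B4=F, B5=F, B6=T, B7=F, B8=F
run #4 (c=3, k=2, p=1) runs B1->F, B3->E, B2->T, B4->F, B5->F, B6->T, B7->F, B8->F; records B1=F, B2=T, B3=E, B4=F, B5=F, B6=T, B7=F, B8=F
run #5 (c=4, k=2, p=3) runs B1->F, B3->S, B2->F, B4->T, B6->F, B7->F, B8->F; records B1=F, B2=F, B3=S, B4=T, B6=F, B7=F, B8=F
run #6 (c=4, k=-1, p=3) runs B1->T, B4->T, B6->F, B7->F, B8->F; records B1=T, B4=T, B6=F, B7=F, B8=F
run #7 (c=3, k=-2, p=1) runs B1->T, B4->F, B5->T, B6->T, B7->F, B8->F; records B1=T, B4=F, B5=T, B6=T, B7=F, B8=F
run #8 (c=6, k=2, p=3) runs B1->F, B3->S, B2->F, B4->F, B5->F, B6->T, B7->F, B8->F; records B1=F, B2=F, B3=S, B4=F, B5=F, B6=T, B7=F, B8=F
union over the pool: B1=T, B1=F, B2=T, B2=F, B3=S, B3=E, B4=T, B4=F, B5=T, B5=F, B6=T, B6=F, B7=F, B8=F
uncovered (4 of 18): B7=T, B8=T, B9=T, B9=F
Answer: 4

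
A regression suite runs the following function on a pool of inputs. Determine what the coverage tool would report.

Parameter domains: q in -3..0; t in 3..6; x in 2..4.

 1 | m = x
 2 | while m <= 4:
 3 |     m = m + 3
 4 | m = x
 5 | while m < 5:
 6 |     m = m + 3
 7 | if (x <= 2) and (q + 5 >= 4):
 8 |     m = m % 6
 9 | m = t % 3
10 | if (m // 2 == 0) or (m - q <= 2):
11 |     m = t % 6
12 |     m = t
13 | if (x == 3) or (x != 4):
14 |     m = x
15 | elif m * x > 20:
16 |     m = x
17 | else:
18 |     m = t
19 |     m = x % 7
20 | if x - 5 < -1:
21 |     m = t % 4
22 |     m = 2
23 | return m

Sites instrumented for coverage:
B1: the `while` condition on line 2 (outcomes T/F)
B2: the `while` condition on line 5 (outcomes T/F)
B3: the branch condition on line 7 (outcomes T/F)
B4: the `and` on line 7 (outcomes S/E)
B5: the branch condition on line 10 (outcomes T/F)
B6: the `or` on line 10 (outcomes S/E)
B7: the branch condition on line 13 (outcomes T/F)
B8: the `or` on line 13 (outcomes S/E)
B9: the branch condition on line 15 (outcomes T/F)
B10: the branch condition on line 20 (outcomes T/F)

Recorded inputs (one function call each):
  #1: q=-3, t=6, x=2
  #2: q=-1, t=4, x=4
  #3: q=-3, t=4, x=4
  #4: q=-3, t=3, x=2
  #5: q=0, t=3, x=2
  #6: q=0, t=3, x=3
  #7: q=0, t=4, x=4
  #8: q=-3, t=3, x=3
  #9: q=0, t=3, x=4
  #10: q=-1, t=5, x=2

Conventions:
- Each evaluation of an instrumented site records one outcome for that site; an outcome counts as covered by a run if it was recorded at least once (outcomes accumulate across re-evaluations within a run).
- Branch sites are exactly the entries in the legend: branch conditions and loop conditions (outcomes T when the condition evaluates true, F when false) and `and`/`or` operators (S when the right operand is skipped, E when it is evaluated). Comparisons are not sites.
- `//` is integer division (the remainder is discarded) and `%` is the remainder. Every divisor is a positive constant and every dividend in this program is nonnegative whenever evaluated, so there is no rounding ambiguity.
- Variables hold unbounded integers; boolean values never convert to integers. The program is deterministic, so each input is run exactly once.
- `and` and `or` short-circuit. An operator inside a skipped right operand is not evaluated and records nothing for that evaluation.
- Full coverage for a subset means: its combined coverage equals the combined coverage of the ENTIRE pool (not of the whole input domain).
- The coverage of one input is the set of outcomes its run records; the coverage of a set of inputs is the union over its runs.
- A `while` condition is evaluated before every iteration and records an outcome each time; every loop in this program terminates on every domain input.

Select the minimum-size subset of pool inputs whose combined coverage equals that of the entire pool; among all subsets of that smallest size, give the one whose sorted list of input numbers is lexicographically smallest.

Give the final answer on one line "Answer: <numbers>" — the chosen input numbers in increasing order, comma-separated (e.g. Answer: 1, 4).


#1 (q=-3, t=6, x=2) -> B1->T, B1->F, B2->T, B2->F, B4->E, B3->F, B6->S, B5->T, B8->E, B7->T, B10->T; covered: B1=T, B1=F, B2=T, B2=F, B3=F, B4=E, B5=T, B6=S, B7=T, B8=E, B10=T
#2 (q=-1, t=4, x=4) -> B1->T, B1->F, B2->T, B2->F, B4->S, B3->F, B6->S, B5->T, B8->E, B7->F, B9->F, B10->F; covered: B1=T, B1=F, B2=T, B2=F, B3=F, B4=S, B5=T, B6=S, B7=F, B8=E, B9=F, B10=F
#3 (q=-3, t=4, x=4) -> B1->T, B1->F, B2->T, B2->F, B4->S, B3->F, B6->S, B5->T, B8->E, B7->F, B9->F, B10->F; covered: B1=T, B1=F, B2=T, B2=F, B3=F, B4=S, B5=T, B6=S, B7=F, B8=E, B9=F, B10=F
#4 (q=-3, t=3, x=2) -> B1->T, B1->F, B2->T, B2->F, B4->E, B3->F, B6->S, B5->T, B8->E, B7->T, B10->T; covered: B1=T, B1=F, B2=T, B2=F, B3=F, B4=E, B5=T, B6=S, B7=T, B8=E, B10=T
#5 (q=0, t=3, x=2) -> B1->T, B1->F, B2->T, B2->F, B4->E, B3->T, B6->S, B5->T, B8->E, B7->T, B10->T; covered: B1=T, B1=F, B2=T, B2=F, B3=T, B4=E, B5=T, B6=S, B7=T, B8=E, B10=T
#6 (q=0, t=3, x=3) -> B1->T, B1->F, B2->T, B2->F, B4->S, B3->F, B6->S, B5->T, B8->S, B7->T, B10->T; covered: B1=T, B1=F, B2=T, B2=F, B3=F, B4=S, B5=T, B6=S, B7=T, B8=S, B10=T
#7 (q=0, t=4, x=4) -> B1->T, B1->F, B2->T, B2->F, B4->S, B3->F, B6->S, B5->T, B8->E, B7->F, B9->F, B10->F; covered: B1=T, B1=F, B2=T, B2=F, B3=F, B4=S, B5=T, B6=S, B7=F, B8=E, B9=F, B10=F
#8 (q=-3, t=3, x=3) -> B1->T, B1->F, B2->T, B2->F, B4->S, B3->F, B6->S, B5->T, B8->S, B7->T, B10->T; covered: B1=T, B1=F, B2=T, B2=F, B3=F, B4=S, B5=T, B6=S, B7=T, B8=S, B10=T
#9 (q=0, t=3, x=4) -> B1->T, B1->F, B2->T, B2->F, B4->S, B3->F, B6->S, B5->T, B8->E, B7->F, B9->F, B10->F; covered: B1=T, B1=F, B2=T, B2=F, B3=F, B4=S, B5=T, B6=S, B7=F, B8=E, B9=F, B10=F
#10 (q=-1, t=5, x=2) -> B1->T, B1->F, B2->T, B2->F, B4->E, B3->T, B6->E, B5->F, B8->E, B7->T, B10->T; covered: B1=T, B1=F, B2=T, B2=F, B3=T, B4=E, B5=F, B6=E, B7=T, B8=E, B10=T
together the pool reaches 19 outcomes: B1=T, B1=F, B2=T, B2=F, B3=T, B3=F, B4=S, B4=E, B5=T, B5=F, B6=S, B6=E, B7=T, B7=F, B8=S, B8=E, B9=F, B10=T, B10=F
checked all size-1 subsets: none covers 19 outcomes (max 12/19)
checked all size-2 subsets: none covers 19 outcomes (max 18/19)
size 3: inputs {2, 6, 10} cover all 19 outcomes, and no lexicographically smaller subset of this size does
Answer: 2, 6, 10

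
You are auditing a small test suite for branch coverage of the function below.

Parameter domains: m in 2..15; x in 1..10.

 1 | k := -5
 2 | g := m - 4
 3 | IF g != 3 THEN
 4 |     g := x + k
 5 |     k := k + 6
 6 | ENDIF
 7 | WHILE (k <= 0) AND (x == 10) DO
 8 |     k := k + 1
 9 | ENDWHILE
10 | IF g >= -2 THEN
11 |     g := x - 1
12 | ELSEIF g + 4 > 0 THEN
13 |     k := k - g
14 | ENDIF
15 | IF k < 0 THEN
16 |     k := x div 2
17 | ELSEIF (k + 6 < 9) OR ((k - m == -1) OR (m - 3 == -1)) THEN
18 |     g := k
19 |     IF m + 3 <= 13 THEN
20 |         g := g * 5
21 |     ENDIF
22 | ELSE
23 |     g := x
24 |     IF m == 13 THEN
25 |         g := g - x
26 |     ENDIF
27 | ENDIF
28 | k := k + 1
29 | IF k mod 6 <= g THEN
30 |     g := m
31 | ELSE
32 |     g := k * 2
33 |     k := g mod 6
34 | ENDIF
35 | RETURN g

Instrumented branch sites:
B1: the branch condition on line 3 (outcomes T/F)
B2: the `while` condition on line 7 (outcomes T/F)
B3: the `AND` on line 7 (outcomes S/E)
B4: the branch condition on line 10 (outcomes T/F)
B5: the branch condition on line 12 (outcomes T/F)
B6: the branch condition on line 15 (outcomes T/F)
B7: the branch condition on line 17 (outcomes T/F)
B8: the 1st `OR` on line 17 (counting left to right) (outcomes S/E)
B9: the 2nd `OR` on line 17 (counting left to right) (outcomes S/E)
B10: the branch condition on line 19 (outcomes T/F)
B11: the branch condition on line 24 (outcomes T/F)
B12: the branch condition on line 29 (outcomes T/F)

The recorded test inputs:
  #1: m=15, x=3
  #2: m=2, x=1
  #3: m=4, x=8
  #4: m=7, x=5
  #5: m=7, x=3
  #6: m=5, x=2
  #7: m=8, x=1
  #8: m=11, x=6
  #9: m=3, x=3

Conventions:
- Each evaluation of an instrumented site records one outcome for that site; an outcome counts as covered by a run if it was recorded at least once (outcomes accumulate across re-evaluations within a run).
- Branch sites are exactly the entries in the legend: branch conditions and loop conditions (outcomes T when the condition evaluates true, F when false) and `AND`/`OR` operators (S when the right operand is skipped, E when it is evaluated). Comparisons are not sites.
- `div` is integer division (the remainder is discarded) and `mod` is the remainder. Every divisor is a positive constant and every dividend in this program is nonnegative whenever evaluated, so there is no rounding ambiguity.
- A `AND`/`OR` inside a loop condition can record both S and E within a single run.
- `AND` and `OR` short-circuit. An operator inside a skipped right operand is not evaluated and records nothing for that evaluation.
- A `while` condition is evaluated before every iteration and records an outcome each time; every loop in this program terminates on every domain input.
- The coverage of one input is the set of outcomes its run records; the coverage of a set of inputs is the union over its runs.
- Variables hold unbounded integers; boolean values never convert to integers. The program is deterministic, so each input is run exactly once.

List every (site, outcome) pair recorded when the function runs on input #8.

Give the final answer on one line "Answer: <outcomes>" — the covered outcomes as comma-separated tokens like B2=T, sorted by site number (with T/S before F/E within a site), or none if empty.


Simulating input #8 (m=11, x=6) step by step:
  B1->T, B3->S, B2->F, B4->T, B6->F, B8->S, B7->T, B10->F, B12->F
deduplicating events, the covered set is: B1=T, B2=F, B3=S, B4=T, B6=F, B7=T, B8=S, B10=F, B12=F
Answer: B1=T, B2=F, B3=S, B4=T, B6=F, B7=T, B8=S, B10=F, B12=F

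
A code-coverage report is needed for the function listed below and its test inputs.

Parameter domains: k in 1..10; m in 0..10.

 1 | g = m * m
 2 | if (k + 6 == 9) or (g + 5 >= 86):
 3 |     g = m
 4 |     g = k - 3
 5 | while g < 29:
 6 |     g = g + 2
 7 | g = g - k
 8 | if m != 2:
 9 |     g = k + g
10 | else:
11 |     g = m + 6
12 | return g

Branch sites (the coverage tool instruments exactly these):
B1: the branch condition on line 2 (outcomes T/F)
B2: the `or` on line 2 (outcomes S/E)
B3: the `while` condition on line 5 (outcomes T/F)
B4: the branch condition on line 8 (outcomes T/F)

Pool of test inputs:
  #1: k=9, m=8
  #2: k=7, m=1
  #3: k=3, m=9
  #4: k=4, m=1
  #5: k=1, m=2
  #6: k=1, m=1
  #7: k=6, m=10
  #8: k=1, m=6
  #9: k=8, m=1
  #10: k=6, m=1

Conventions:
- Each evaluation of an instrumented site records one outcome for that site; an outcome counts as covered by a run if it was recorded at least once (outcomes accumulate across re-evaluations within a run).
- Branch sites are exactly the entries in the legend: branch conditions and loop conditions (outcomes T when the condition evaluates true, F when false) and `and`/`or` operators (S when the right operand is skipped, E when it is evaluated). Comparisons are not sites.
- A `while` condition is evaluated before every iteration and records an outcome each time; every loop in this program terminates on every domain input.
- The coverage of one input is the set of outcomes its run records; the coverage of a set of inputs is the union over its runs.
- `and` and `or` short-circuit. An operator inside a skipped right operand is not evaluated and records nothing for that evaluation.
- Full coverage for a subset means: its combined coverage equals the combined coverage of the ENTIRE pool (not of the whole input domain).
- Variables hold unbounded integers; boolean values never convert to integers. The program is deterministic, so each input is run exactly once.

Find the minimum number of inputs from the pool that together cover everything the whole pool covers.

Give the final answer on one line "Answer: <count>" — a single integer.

input #1, k=9, m=8: events B2->E, B1->F, B3->F, B4->T; outcomes B1=F, B2=E, B3=F, B4=T
input #2, k=7, m=1: events B2->E, B1->F, B3->T, B3->T, B3->T, B3->T, B3->T, B3->T, B3->T, B3->T, B3->T, B3->T, B3->T, B3->T, ...; outcomes B1=F, B2=E, B3=T, B3=F, B4=T
input #3, k=3, m=9: events B2->S, B1->T, B3->T, B3->T, B3->T, B3->T, B3->T, B3->T, B3->T, B3->T, B3->T, B3->T, B3->T, B3->T, ...; outcomes B1=T, B2=S, B3=T, B3=F, B4=T
input #4, k=4, m=1: events B2->E, B1->F, B3->T, B3->T, B3->T, B3->T, B3->T, B3->T, B3->T, B3->T, B3->T, B3->T, B3->T, B3->T, ...; outcomes B1=F, B2=E, B3=T, B3=F, B4=T
input #5, k=1, m=2: events B2->E, B1->F, B3->T, B3->T, B3->T, B3->T, B3->T, B3->T, B3->T, B3->T, B3->T, B3->T, B3->T, B3->T, ...; outcomes B1=F, B2=E, B3=T, B3=F, B4=F
input #6, k=1, m=1: events B2->E, B1->F, B3->T, B3->T, B3->T, B3->T, B3->T, B3->T, B3->T, B3->T, B3->T, B3->T, B3->T, B3->T, ...; outcomes B1=F, B2=E, B3=T, B3=F, B4=T
input #7, k=6, m=10: events B2->E, B1->T, B3->T, B3->T, B3->T, B3->T, B3->T, B3->T, B3->T, B3->T, B3->T, B3->T, B3->T, B3->T, ...; outcomes B1=T, B2=E, B3=T, B3=F, B4=T
input #8, k=1, m=6: events B2->E, B1->F, B3->F, B4->T; outcomes B1=F, B2=E, B3=F, B4=T
input #9, k=8, m=1: events B2->E, B1->F, B3->T, B3->T, B3->T, B3->T, B3->T, B3->T, B3->T, B3->T, B3->T, B3->T, B3->T, B3->T, ...; outcomes B1=F, B2=E, B3=T, B3=F, B4=T
input #10, k=6, m=1: events B2->E, B1->F, B3->T, B3->T, B3->T, B3->T, B3->T, B3->T, B3->T, B3->T, B3->T, B3->T, B3->T, B3->T, ...; outcomes B1=F, B2=E, B3=T, B3=F, B4=T
union over all inputs: B1=T, B1=F, B2=S, B2=E, B3=T, B3=F, B4=T, B4=F (8 outcomes)
every size-1 subset falls short of the 8 outcomes (best: 5/8)
the canonical winner is {3, 5}: size 2, full 8-outcome coverage, earliest index list among size-2 covers

Answer: 2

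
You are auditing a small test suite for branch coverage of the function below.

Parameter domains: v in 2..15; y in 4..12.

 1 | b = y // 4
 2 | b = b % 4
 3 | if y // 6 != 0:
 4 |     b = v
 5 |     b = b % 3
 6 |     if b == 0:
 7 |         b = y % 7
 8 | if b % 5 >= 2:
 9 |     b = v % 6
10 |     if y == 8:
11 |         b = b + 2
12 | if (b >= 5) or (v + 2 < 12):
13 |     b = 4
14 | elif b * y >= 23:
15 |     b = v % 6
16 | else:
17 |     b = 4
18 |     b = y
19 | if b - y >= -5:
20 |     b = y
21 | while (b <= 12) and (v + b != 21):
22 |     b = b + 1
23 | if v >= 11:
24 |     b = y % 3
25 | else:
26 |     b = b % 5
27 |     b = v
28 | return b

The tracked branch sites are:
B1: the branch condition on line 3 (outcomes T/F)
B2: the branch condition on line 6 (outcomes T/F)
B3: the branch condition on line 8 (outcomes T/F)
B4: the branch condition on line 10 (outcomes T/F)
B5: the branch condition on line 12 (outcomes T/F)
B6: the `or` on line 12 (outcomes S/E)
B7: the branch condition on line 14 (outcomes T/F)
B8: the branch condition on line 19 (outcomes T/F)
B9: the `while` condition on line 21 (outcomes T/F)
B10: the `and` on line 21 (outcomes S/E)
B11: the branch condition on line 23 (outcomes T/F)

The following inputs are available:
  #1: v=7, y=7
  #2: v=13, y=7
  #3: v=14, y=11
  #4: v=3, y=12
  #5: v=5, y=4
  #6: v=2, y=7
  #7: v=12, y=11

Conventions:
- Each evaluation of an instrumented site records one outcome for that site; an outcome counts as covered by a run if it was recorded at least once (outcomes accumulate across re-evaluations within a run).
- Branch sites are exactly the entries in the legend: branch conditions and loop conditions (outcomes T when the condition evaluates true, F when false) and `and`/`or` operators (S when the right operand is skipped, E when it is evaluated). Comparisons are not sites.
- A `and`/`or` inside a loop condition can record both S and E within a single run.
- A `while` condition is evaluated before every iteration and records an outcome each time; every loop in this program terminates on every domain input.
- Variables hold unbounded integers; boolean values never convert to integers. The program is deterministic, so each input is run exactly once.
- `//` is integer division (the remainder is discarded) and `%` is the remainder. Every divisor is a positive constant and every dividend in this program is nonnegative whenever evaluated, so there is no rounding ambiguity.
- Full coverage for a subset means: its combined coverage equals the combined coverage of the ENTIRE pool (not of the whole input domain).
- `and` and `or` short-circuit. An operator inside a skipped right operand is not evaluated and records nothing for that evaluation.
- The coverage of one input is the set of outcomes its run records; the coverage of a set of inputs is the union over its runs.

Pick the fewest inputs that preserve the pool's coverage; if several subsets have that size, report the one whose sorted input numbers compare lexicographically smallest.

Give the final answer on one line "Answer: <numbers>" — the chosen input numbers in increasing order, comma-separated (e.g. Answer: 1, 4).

#1 (v=7, y=7) -> B1->T, B2->F, B3->F, B6->E, B5->T, B8->T, B10->E, B9->T, B10->E, B9->T, B10->E, B9->T, B10->E, B9->T, ...; covered: B1=T, B2=F, B3=F, B5=T, B6=E, B8=T, B9=T, B9=F, B10=S, B10=E, B11=F
#2 (v=13, y=7) -> B1->T, B2->F, B3->F, B6->E, B5->F, B7->F, B8->T, B10->E, B9->T, B10->E, B9->F, B11->T; covered: B1=T, B2=F, B3=F, B5=F, B6=E, B7=F, B8=T, B9=T, B9=F, B10=E, B11=T
#3 (v=14, y=11) -> B1->T, B2->F, B3->T, B4->F, B6->E, B5->F, B7->F, B8->T, B10->E, B9->T, B10->E, B9->T, B10->S, B9->F, ...; covered: B1=T, B2=F, B3=T, B4=F, B5=F, B6=E, B7=F, B8=T, B9=T, B9=F, B10=S, B10=E, B11=T
#4 (v=3, y=12) -> B1->T, B2->T, B3->F, B6->S, B5->T, B8->F, B10->E, B9->T, B10->E, B9->T, B10->E, B9->T, B10->E, B9->T, ...; covered: B1=T, B2=T, B3=F, B5=T, B6=S, B8=F, B9=T, B9=F, B10=S, B10=E, B11=F
#5 (v=5, y=4) -> B1->F, B3->F, B6->E, B5->T, B8->T, B10->E, B9->T, B10->E, B9->T, B10->E, B9->T, B10->E, B9->T, B10->E, ...; covered: B1=F, B3=F, B5=T, B6=E, B8=T, B9=T, B9=F, B10=S, B10=E, B11=F
#6 (v=2, y=7) -> B1->T, B2->F, B3->T, B4->F, B6->E, B5->T, B8->T, B10->E, B9->T, B10->E, B9->T, B10->E, B9->T, B10->E, ...; covered: B1=T, B2=F, B3=T, B4=F, B5=T, B6=E, B8=T, B9=T, B9=F, B10=S, B10=E, B11=F
#7 (v=12, y=11) -> B1->T, B2->T, B3->T, B4->F, B6->E, B5->F, B7->F, B8->T, B10->E, B9->T, B10->E, B9->T, B10->S, B9->F, ...; covered: B1=T, B2=T, B3=T, B4=F, B5=F, B6=E, B7=F, B8=T, B9=T, B9=F, B10=S, B10=E, B11=T
the full pool covers 20 outcomes: B1=T, B1=F, B2=T, B2=F, B3=T, B3=F, B4=F, B5=T, B5=F, B6=S, B6=E, B7=F, B8=T, B8=F, B9=T, B9=F, B10=S, B10=E, B11=T, B11=F
checked all size-1 subsets: none covers 20 outcomes (max 13/20)
checked all size-2 subsets: none covers 20 outcomes (max 19/20)
at size 3, {3, 4, 5} reaches all 20 outcomes; every lexicographically earlier size-3 subset fails

Answer: 3, 4, 5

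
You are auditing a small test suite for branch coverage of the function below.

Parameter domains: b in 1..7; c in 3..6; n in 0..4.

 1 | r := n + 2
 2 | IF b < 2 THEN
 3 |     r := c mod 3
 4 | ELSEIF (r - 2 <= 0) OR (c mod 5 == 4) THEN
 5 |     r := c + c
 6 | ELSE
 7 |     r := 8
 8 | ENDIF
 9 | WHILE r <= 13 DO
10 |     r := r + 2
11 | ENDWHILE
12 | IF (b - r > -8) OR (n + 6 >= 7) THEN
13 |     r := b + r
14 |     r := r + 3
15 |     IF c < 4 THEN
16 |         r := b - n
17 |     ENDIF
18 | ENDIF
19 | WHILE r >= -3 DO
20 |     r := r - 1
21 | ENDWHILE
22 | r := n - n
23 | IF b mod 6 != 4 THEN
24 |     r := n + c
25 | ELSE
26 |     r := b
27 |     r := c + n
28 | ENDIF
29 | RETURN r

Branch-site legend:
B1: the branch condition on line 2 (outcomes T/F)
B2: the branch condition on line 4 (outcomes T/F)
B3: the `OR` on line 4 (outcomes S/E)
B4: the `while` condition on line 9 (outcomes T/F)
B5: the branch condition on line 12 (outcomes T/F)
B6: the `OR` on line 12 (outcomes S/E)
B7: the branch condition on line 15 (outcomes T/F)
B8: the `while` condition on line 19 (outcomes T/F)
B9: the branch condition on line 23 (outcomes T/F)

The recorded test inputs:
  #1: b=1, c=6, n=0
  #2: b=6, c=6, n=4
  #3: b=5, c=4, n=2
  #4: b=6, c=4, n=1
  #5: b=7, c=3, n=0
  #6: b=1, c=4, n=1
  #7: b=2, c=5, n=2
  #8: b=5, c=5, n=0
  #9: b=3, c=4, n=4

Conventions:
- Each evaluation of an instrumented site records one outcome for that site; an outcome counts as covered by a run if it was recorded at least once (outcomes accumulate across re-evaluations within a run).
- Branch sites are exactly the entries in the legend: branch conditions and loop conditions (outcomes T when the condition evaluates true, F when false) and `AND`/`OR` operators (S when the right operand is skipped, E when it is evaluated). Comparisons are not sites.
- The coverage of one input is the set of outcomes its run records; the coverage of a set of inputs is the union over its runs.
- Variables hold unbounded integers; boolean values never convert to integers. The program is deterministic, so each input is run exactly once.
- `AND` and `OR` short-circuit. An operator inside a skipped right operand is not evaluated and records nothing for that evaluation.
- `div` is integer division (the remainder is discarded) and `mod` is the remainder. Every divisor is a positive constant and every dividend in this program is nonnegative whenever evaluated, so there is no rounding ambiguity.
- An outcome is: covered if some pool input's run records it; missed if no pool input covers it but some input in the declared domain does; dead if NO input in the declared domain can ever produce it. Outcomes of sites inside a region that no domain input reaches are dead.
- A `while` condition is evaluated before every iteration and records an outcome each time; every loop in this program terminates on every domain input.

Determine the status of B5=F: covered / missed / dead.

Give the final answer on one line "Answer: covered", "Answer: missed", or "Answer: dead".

B5=F is recorded by pool input(s) 1, 8 -> covered

Answer: covered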